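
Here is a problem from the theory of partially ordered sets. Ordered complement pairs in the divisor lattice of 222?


Complement pair (a,b): a meet b = bottom, a join b = top.
Here: gcd(a,b)=1 and lcm(a,b)=222, i.e. a*b=222 with a,b coprime.
Pairs found: (1,222), (2,111), (3,74), (6,37), ... (4 more)
Total ordered pairs: 8


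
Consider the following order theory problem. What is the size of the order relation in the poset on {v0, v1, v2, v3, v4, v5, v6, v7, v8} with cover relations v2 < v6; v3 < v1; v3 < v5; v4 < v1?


The order relation is {(a,b) : a <= b}, reflexive so it includes (a,a).
Examples: (v0,v0), (v1,v1), (v2,v2), (v2,v6), (v3,v1), ...
Total ordered pairs: 13


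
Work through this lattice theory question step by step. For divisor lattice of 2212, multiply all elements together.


Divisors of 2212: [1, 2, 4, 7, 14, 28, 79, 158, 316, 553, 1106, 2212]
Product = n^(d(n)/2) = 2212^(12/2)
Product = 117141487839601168384


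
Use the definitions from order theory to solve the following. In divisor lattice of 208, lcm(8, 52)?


Join=lcm.
gcd(8,52)=4
lcm=104


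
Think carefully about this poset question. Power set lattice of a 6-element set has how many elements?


Power set = 2^n.
2^6 = 64


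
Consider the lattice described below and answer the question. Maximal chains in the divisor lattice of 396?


A maximal chain goes from the minimum element to a maximal element via cover relations.
Counting all min-to-max paths in the cover graph.
Total maximal chains: 30


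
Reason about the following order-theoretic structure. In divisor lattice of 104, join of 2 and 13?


In a divisor lattice, join = lcm (least common multiple).
gcd(2,13) = 1
lcm(2,13) = 2*13/gcd = 26/1 = 26


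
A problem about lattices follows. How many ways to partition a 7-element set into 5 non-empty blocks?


S(n,k) = k*S(n-1,k) + S(n-1,k-1).
S(6,5) = 15, S(6,4) = 65
S(7,5) = 5*15 + 65 = 75 + 65
S(7,5) = 140


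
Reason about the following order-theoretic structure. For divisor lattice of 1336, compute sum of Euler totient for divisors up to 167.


Divisors of 1336 up to 167: [1, 2, 4, 8, 167]
phi values: [1, 1, 2, 4, 166]
Sum = 174


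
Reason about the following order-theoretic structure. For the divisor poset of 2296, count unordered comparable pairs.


A comparable pair {a,b} has a < b or b < a in the order.
Count unordered pairs where one element is strictly below the other.
Examples: {1,2}, {1,4}, {1,7}, {1,8}, ...
Total comparable pairs: 74


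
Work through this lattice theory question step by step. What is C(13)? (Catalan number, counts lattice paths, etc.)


C(n) = C(2n, n) / (n+1).
C(26, 13) = 10400600
C(13) = 10400600 / 14 = 742900


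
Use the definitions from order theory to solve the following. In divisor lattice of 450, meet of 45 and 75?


In a divisor lattice, meet = gcd (greatest common divisor).
By Euclidean algorithm or factoring: gcd(45,75) = 15


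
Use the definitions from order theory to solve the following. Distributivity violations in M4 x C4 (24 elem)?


Distributive law: a ^ (b v c) = (a ^ b) v (a ^ c).
Check all 24^3 = 13824 ordered triples (a,b,c).
  e.g. a=(a1,0), b=(a2,0), c=(a3,0): lhs=(a1,0) != rhs=(0,0)
  e.g. a=(a1,0), b=(a2,0), c=(a3,1): lhs=(a1,0) != rhs=(0,0)
Total violating triples: 1536


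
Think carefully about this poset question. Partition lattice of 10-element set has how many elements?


B(n) = number of set partitions of an n-element set.
B(n) satisfies the recurrence: B(n+1) = sum_k C(n,k)*B(k).
B(10) = 115975


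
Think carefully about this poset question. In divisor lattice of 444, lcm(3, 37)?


Join=lcm.
gcd(3,37)=1
lcm=111


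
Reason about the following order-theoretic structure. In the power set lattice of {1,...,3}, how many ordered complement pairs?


Complement pair (a,b): a meet b = bottom, a join b = top.
Here: A intersect B = {} and A union B = {1,...,3}.
Pairs found: ({},{1,2,3}), ({1},{2,3}), ({2},{1,3}), ({3},{1,2}), ... (4 more)
Total ordered pairs: 8


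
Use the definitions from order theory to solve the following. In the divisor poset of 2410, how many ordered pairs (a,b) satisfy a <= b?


The order relation is {(a,b) : a <= b}, reflexive so it includes (a,a).
Examples: (1,1), (1,10), (1,1205), (1,2), (1,241), ...
Total ordered pairs: 27


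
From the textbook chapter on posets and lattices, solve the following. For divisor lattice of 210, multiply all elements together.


Divisors of 210: [1, 2, 3, 5, 6, 7, 10, 14, 15, 21, 30, 35, 42, 70, 105, 210]
Product = n^(d(n)/2) = 210^(16/2)
Product = 3782285936100000000


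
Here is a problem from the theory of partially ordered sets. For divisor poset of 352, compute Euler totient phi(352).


phi(n) = n * prod_{p|n} (1 - 1/p).
Prime divisors of 352: [2, 11]
phi(352) = 352 * (1 - 1/2) * (1 - 1/11)
phi(352) = 160


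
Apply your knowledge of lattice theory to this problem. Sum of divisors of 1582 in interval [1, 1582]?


Interval [1,1582] in divisors of 1582: [1, 2, 7, 14, 113, 226, 791, 1582]
Sum = 2736


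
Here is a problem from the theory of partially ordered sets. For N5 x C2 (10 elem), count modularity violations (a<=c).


Modular law: if a <= c then a v (b ^ c) = (a v b) ^ c.
Check all triples (a,b,c) with a <= c among 10 elements.
  e.g. a=(a,0), b=(c,0), c=(b,0): lhs=(a,0) != rhs=(b,0)
  e.g. a=(a,0), b=(c,1), c=(b,0): lhs=(a,0) != rhs=(b,0)
Total violating triples: 6


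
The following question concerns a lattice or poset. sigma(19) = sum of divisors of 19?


sigma(n) = sum of divisors.
Divisors of 19: [1, 19]
Sum = 20


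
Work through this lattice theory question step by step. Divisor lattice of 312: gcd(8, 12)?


Meet=gcd.
gcd(8,12)=4


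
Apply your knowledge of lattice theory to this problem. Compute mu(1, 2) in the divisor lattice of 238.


In a divisor lattice, mu(a,b) = mu(b/a) where mu is the classical Mobius function.
b/a = 2/1 = 2
Prime factorization of 2: primes [2]
2 is squarefree with 1 prime factor(s), so mu(2) = (-1)^1 = -1


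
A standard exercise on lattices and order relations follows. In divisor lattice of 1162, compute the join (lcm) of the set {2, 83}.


In a divisor lattice, join = lcm (least common multiple).
Compute lcm iteratively: start with first element, then lcm(current, next).
Elements: [2, 83]
lcm(2,83) = 166
Final lcm = 166


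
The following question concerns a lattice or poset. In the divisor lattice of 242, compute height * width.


Height = length of longest chain minus 1; width = size of largest antichain.
A maximum chain: 1 | 11 | 121 | 242  (height 3).
A maximum antichain: {2, 11}  (width 2).
Product = 3 * 2 = 6


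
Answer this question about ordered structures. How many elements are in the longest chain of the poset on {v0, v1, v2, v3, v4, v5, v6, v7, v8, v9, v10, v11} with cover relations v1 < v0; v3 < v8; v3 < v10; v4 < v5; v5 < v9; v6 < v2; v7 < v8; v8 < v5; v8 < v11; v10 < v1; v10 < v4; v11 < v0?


A chain is a totally ordered subset; we count the number of elements in a maximum chain.
Compute, for each element x, the size of the longest chain ending at x:
  v3: 1
  v6: 1
  v7: 1
  v2: 2
  v10: 2
  v1: 3
  ...
A maximum chain: v3 < v10 < v4 < v5 < v9
Number of elements in the longest chain: 5


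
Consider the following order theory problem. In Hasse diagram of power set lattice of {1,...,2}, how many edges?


A cover relation a -< b holds when a < b with no c strictly between.
Cover relations:
  {} -< {1}
  {} -< {2}
  {1} -< {1,2}
  {2} -< {1,2}
Total: 4


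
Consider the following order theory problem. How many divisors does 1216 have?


Divisors of 1216: [1, 2, 4, 8, 16, 19, 32, 38, 64, 76, 152, 304, 608, 1216]
Count: 14


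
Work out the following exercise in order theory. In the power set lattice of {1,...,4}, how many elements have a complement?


An element a is complemented if some b has a meet b = bottom, a join b = top.
every subset A has complement S\A, so all elements are complemented.
Complemented elements: {}, {1}, {2}, {3}, {4}, {1,2}, ... (10 more)
Count: 16


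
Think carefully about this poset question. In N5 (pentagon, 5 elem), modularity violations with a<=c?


Modular law: if a <= c then a v (b ^ c) = (a v b) ^ c.
Check all triples (a,b,c) with a <= c among 5 elements.
  e.g. a=a, b=c, c=b: lhs=a != rhs=b
Total violating triples: 1


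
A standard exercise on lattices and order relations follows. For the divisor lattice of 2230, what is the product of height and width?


Height = length of longest chain minus 1; width = size of largest antichain.
A maximum chain: 1 | 223 | 1115 | 2230  (height 3).
A maximum antichain: {2, 5, 223}  (width 3).
Product = 3 * 3 = 9


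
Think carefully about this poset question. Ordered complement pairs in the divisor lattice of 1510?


Complement pair (a,b): a meet b = bottom, a join b = top.
Here: gcd(a,b)=1 and lcm(a,b)=1510, i.e. a*b=1510 with a,b coprime.
Pairs found: (1,1510), (2,755), (5,302), (10,151), ... (4 more)
Total ordered pairs: 8


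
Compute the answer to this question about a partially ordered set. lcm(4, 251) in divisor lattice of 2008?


Join=lcm.
gcd(4,251)=1
lcm=1004


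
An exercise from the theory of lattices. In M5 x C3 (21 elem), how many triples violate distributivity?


Distributive law: a ^ (b v c) = (a ^ b) v (a ^ c).
Check all 21^3 = 9261 ordered triples (a,b,c).
  e.g. a=(a1,0), b=(a2,0), c=(a3,0): lhs=(a1,0) != rhs=(0,0)
  e.g. a=(a1,0), b=(a2,0), c=(a3,1): lhs=(a1,0) != rhs=(0,0)
Total violating triples: 1620


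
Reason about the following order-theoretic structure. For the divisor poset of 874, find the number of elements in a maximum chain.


A chain is a totally ordered subset; we count the number of elements in a maximum chain.
Compute, for each element x, the size of the longest chain ending at x:
  1: 1
  2: 2
  19: 2
  23: 2
  38: 3
  46: 3
  ...
A maximum chain: 1 < 2 < 38 < 874
Number of elements in the longest chain: 4


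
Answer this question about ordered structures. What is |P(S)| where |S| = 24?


Power set = 2^n.
2^24 = 16777216


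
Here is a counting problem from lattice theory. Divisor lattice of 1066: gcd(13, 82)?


Meet=gcd.
gcd(13,82)=1


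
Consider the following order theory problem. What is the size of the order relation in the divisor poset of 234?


The order relation is {(a,b) : a <= b}, reflexive so it includes (a,a).
Examples: (1,1), (1,117), (1,13), (1,18), (1,2), ...
Total ordered pairs: 54


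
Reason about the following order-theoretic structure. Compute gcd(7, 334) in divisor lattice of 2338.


In a divisor lattice, meet = gcd (greatest common divisor).
By Euclidean algorithm or factoring: gcd(7,334) = 1


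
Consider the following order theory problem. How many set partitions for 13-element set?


B(n) = number of set partitions of an n-element set.
B(n) satisfies the recurrence: B(n+1) = sum_k C(n,k)*B(k).
B(13) = 27644437


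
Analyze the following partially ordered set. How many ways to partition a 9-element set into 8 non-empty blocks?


S(n,k) = k*S(n-1,k) + S(n-1,k-1).
S(8,8) = 1, S(8,7) = 28
S(9,8) = 8*1 + 28 = 8 + 28
S(9,8) = 36


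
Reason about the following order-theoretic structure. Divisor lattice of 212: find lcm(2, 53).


In a divisor lattice, join = lcm (least common multiple).
gcd(2,53) = 1
lcm(2,53) = 2*53/gcd = 106/1 = 106


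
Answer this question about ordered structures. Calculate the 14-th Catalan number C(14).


C(n) = C(2n, n) / (n+1).
C(28, 14) = 40116600
C(14) = 40116600 / 15 = 2674440


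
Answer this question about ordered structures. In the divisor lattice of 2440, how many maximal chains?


A maximal chain goes from the minimum element to a maximal element via cover relations.
Counting all min-to-max paths in the cover graph.
Total maximal chains: 20


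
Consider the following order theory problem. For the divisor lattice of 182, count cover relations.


A cover relation a -< b holds when a < b with no c strictly between.
Cover relations:
  1 -< 2
  1 -< 7
  1 -< 13
  2 -< 14
  2 -< 26
  7 -< 14
  7 -< 91
  13 -< 26
  ...4 more
Total: 12


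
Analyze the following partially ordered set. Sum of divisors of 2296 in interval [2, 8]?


Interval [2,8] in divisors of 2296: [2, 4, 8]
Sum = 14


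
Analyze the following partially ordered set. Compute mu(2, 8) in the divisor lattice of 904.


In a divisor lattice, mu(a,b) = mu(b/a) where mu is the classical Mobius function.
b/a = 8/2 = 4
Prime factorization of 4: primes [2]
4 is not squarefree, so mu(4) = 0


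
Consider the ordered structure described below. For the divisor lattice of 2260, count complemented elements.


An element a is complemented if some b has a meet b = bottom, a join b = top.
a is complemented iff gcd(a, n/a)=1, i.e. a is a unitary divisor of 2260.
Complemented elements: 1, 4, 5, 20, 113, 452, ... (2 more)
Count: 8


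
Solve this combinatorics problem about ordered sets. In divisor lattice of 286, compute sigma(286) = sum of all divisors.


sigma(n) = sum of divisors.
Divisors of 286: [1, 2, 11, 13, 22, 26, 143, 286]
Sum = 504


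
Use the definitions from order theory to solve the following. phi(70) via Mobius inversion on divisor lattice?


phi(n) = n * prod_{p|n} (1 - 1/p).
Prime divisors of 70: [2, 5, 7]
phi(70) = 70 * (1 - 1/2) * (1 - 1/5) * (1 - 1/7)
phi(70) = 24


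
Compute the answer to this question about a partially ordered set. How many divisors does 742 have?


Divisors of 742: [1, 2, 7, 14, 53, 106, 371, 742]
Count: 8


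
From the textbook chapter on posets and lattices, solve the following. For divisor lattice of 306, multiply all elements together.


Divisors of 306: [1, 2, 3, 6, 9, 17, 18, 34, 51, 102, 153, 306]
Product = n^(d(n)/2) = 306^(12/2)
Product = 820972403643456


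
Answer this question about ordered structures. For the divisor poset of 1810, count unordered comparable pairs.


A comparable pair {a,b} has a < b or b < a in the order.
Count unordered pairs where one element is strictly below the other.
Examples: {1,2}, {1,5}, {1,10}, {1,181}, ...
Total comparable pairs: 19


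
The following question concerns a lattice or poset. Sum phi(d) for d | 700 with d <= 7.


Divisors of 700 up to 7: [1, 2, 4, 5, 7]
phi values: [1, 1, 2, 4, 6]
Sum = 14


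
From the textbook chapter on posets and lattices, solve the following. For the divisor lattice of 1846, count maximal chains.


A maximal chain goes from the minimum element to a maximal element via cover relations.
Counting all min-to-max paths in the cover graph.
Total maximal chains: 6


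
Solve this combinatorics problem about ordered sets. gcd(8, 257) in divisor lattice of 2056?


Meet=gcd.
gcd(8,257)=1


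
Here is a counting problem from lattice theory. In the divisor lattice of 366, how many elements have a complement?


An element a is complemented if some b has a meet b = bottom, a join b = top.
a is complemented iff gcd(a, n/a)=1, i.e. a is a unitary divisor of 366.
Complemented elements: 1, 2, 3, 6, 61, 122, ... (2 more)
Count: 8


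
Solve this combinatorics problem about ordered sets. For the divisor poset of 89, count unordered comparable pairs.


A comparable pair {a,b} has a < b or b < a in the order.
Count unordered pairs where one element is strictly below the other.
Examples: {1,89}
Total comparable pairs: 1


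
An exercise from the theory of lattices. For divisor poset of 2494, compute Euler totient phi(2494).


phi(n) = n * prod_{p|n} (1 - 1/p).
Prime divisors of 2494: [2, 29, 43]
phi(2494) = 2494 * (1 - 1/2) * (1 - 1/29) * (1 - 1/43)
phi(2494) = 1176


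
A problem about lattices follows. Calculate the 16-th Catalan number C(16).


C(n) = C(2n, n) / (n+1).
C(32, 16) = 601080390
C(16) = 601080390 / 17 = 35357670


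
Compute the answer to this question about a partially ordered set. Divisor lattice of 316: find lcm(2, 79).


In a divisor lattice, join = lcm (least common multiple).
gcd(2,79) = 1
lcm(2,79) = 2*79/gcd = 158/1 = 158


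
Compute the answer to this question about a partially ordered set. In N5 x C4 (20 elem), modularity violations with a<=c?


Modular law: if a <= c then a v (b ^ c) = (a v b) ^ c.
Check all triples (a,b,c) with a <= c among 20 elements.
  e.g. a=(a,0), b=(c,0), c=(b,0): lhs=(a,0) != rhs=(b,0)
  e.g. a=(a,0), b=(c,1), c=(b,0): lhs=(a,0) != rhs=(b,0)
Total violating triples: 40


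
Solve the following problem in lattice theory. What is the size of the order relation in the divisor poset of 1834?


The order relation is {(a,b) : a <= b}, reflexive so it includes (a,a).
Examples: (1,1), (1,131), (1,14), (1,1834), (1,2), ...
Total ordered pairs: 27


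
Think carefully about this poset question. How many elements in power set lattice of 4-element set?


Power set = 2^n.
2^4 = 16


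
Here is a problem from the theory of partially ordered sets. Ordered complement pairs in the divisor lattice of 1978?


Complement pair (a,b): a meet b = bottom, a join b = top.
Here: gcd(a,b)=1 and lcm(a,b)=1978, i.e. a*b=1978 with a,b coprime.
Pairs found: (1,1978), (2,989), (23,86), (43,46), ... (4 more)
Total ordered pairs: 8


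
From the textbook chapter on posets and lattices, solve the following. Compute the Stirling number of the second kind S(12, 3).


S(n,k) = k*S(n-1,k) + S(n-1,k-1).
S(11,3) = 28501, S(11,2) = 1023
S(12,3) = 3*28501 + 1023 = 85503 + 1023
S(12,3) = 86526


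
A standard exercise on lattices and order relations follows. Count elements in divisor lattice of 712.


Divisors of 712: [1, 2, 4, 8, 89, 178, 356, 712]
Count: 8


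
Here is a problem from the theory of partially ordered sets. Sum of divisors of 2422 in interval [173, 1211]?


Interval [173,1211] in divisors of 2422: [173, 1211]
Sum = 1384


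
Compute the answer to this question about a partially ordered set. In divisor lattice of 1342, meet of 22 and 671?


In a divisor lattice, meet = gcd (greatest common divisor).
By Euclidean algorithm or factoring: gcd(22,671) = 11


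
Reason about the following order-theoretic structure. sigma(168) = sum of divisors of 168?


sigma(n) = sum of divisors.
Divisors of 168: [1, 2, 3, 4, 6, 7, 8, 12, 14, 21, 24, 28, 42, 56, 84, 168]
Sum = 480


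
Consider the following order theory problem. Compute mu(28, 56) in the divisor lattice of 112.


In a divisor lattice, mu(a,b) = mu(b/a) where mu is the classical Mobius function.
b/a = 56/28 = 2
Prime factorization of 2: primes [2]
2 is squarefree with 1 prime factor(s), so mu(2) = (-1)^1 = -1


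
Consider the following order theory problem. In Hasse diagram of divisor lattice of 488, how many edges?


A cover relation a -< b holds when a < b with no c strictly between.
Cover relations:
  1 -< 2
  1 -< 61
  2 -< 4
  2 -< 122
  4 -< 8
  4 -< 244
  8 -< 488
  61 -< 122
  ...2 more
Total: 10


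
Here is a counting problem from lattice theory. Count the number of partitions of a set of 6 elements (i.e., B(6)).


B(n) = number of set partitions of an n-element set.
B(n) satisfies the recurrence: B(n+1) = sum_k C(n,k)*B(k).
B(6) = 203


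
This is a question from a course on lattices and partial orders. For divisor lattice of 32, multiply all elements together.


Divisors of 32: [1, 2, 4, 8, 16, 32]
Product = n^(d(n)/2) = 32^(6/2)
Product = 32768


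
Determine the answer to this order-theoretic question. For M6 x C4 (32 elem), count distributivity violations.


Distributive law: a ^ (b v c) = (a ^ b) v (a ^ c).
Check all 32^3 = 32768 ordered triples (a,b,c).
  e.g. a=(a1,0), b=(a2,0), c=(a3,0): lhs=(a1,0) != rhs=(0,0)
  e.g. a=(a1,0), b=(a2,0), c=(a3,1): lhs=(a1,0) != rhs=(0,0)
Total violating triples: 7680


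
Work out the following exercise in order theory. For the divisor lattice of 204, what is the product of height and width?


Height = length of longest chain minus 1; width = size of largest antichain.
A maximum chain: 1 | 17 | 51 | 102 | 204  (height 4).
A maximum antichain: {4, 6, 34, 51}  (width 4).
Product = 4 * 4 = 16


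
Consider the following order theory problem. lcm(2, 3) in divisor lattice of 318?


Join=lcm.
gcd(2,3)=1
lcm=6


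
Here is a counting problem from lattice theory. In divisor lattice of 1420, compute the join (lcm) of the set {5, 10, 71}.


In a divisor lattice, join = lcm (least common multiple).
Compute lcm iteratively: start with first element, then lcm(current, next).
Elements: [5, 10, 71]
lcm(5,10) = 10
lcm(10,71) = 710
Final lcm = 710


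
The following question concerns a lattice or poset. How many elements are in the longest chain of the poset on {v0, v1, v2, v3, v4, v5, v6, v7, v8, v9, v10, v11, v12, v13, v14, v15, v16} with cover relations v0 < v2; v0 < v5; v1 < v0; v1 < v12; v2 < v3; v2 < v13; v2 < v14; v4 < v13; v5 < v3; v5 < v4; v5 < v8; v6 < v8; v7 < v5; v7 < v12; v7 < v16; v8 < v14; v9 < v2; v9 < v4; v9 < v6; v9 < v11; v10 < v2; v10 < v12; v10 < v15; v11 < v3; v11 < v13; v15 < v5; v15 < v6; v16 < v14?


A chain is a totally ordered subset; we count the number of elements in a maximum chain.
Compute, for each element x, the size of the longest chain ending at x:
  v1: 1
  v7: 1
  v9: 1
  v10: 1
  v0: 2
  v11: 2
  ...
A maximum chain: v1 < v0 < v5 < v4 < v13
Number of elements in the longest chain: 5


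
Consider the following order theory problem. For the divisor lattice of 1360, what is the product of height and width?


Height = length of longest chain minus 1; width = size of largest antichain.
A maximum chain: 1 | 17 | 85 | 170 | 340 | 680 | 1360  (height 6).
A maximum antichain: {4, 10, 34, 85}  (width 4).
Product = 6 * 4 = 24


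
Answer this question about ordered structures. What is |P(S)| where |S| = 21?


Power set = 2^n.
2^21 = 2097152


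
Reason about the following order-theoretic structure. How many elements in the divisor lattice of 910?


Divisors of 910: [1, 2, 5, 7, 10, 13, 14, 26, 35, 65, 70, 91, 130, 182, 455, 910]
Count: 16


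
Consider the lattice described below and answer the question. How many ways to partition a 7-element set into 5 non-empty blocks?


S(n,k) = k*S(n-1,k) + S(n-1,k-1).
S(6,5) = 15, S(6,4) = 65
S(7,5) = 5*15 + 65 = 75 + 65
S(7,5) = 140


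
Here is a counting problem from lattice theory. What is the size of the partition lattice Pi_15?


B(n) = number of set partitions of an n-element set.
B(n) satisfies the recurrence: B(n+1) = sum_k C(n,k)*B(k).
B(15) = 1382958545


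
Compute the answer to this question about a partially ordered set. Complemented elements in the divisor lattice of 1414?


An element a is complemented if some b has a meet b = bottom, a join b = top.
a is complemented iff gcd(a, n/a)=1, i.e. a is a unitary divisor of 1414.
Complemented elements: 1, 2, 7, 14, 101, 202, ... (2 more)
Count: 8


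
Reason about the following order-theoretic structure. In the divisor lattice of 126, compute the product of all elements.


Divisors of 126: [1, 2, 3, 6, 7, 9, 14, 18, 21, 42, 63, 126]
Product = n^(d(n)/2) = 126^(12/2)
Product = 4001504141376


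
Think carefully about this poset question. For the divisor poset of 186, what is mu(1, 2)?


In a divisor lattice, mu(a,b) = mu(b/a) where mu is the classical Mobius function.
b/a = 2/1 = 2
Prime factorization of 2: primes [2]
2 is squarefree with 1 prime factor(s), so mu(2) = (-1)^1 = -1


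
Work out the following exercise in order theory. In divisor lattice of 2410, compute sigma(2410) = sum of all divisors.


sigma(n) = sum of divisors.
Divisors of 2410: [1, 2, 5, 10, 241, 482, 1205, 2410]
Sum = 4356


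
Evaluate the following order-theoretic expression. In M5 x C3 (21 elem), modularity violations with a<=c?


Modular law: if a <= c then a v (b ^ c) = (a v b) ^ c.
Check all triples (a,b,c) with a <= c among 21 elements.
This lattice is modular (diamonds M_m and their chain-products are modular).
Total violating triples: 0


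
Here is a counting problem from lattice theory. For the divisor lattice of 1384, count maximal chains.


A maximal chain goes from the minimum element to a maximal element via cover relations.
Counting all min-to-max paths in the cover graph.
Total maximal chains: 4


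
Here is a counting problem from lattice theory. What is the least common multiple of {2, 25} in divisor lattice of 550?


In a divisor lattice, join = lcm (least common multiple).
Compute lcm iteratively: start with first element, then lcm(current, next).
Elements: [2, 25]
lcm(2,25) = 50
Final lcm = 50


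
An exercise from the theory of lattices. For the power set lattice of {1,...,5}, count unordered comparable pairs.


A comparable pair {a,b} has a < b or b < a in the order.
Count unordered pairs where one element is strictly below the other.
Examples: {{},{1}}, {{},{2}}, {{},{3}}, {{},{4}}, ...
Total comparable pairs: 211


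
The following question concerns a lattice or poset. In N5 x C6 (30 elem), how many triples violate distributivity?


Distributive law: a ^ (b v c) = (a ^ b) v (a ^ c).
Check all 30^3 = 27000 ordered triples (a,b,c).
  e.g. a=(b,0), b=(a,0), c=(c,0): lhs=(b,0) != rhs=(a,0)
  e.g. a=(b,0), b=(a,0), c=(c,1): lhs=(b,0) != rhs=(a,0)
Total violating triples: 432


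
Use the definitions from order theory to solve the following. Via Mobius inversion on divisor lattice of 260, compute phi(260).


phi(n) = n * prod_{p|n} (1 - 1/p).
Prime divisors of 260: [2, 5, 13]
phi(260) = 260 * (1 - 1/2) * (1 - 1/5) * (1 - 1/13)
phi(260) = 96


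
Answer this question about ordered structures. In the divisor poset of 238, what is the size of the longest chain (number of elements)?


A chain is a totally ordered subset; we count the number of elements in a maximum chain.
Compute, for each element x, the size of the longest chain ending at x:
  1: 1
  2: 2
  7: 2
  17: 2
  14: 3
  34: 3
  ...
A maximum chain: 1 < 2 < 14 < 238
Number of elements in the longest chain: 4


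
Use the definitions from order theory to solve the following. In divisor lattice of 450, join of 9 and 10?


In a divisor lattice, join = lcm (least common multiple).
gcd(9,10) = 1
lcm(9,10) = 9*10/gcd = 90/1 = 90


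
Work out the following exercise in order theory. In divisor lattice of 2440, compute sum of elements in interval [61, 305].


Interval [61,305] in divisors of 2440: [61, 305]
Sum = 366


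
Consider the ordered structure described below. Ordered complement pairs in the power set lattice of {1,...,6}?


Complement pair (a,b): a meet b = bottom, a join b = top.
Here: A intersect B = {} and A union B = {1,...,6}.
Pairs found: ({},{1,2,3,4,5,6}), ({1},{2,3,4,5,6}), ({2},{1,3,4,5,6}), ({3},{1,2,4,5,6}), ... (60 more)
Total ordered pairs: 64


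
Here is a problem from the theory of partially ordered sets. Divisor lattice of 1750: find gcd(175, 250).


In a divisor lattice, meet = gcd (greatest common divisor).
By Euclidean algorithm or factoring: gcd(175,250) = 25


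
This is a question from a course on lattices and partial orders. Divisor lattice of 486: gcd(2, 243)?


Meet=gcd.
gcd(2,243)=1


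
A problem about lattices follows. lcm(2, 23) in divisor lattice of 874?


Join=lcm.
gcd(2,23)=1
lcm=46


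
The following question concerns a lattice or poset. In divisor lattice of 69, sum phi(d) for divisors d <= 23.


Divisors of 69 up to 23: [1, 3, 23]
phi values: [1, 2, 22]
Sum = 25


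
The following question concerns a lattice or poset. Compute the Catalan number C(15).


C(n) = C(2n, n) / (n+1).
C(30, 15) = 155117520
C(15) = 155117520 / 16 = 9694845


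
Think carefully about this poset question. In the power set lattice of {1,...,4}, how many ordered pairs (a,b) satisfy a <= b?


The order relation is {(a,b) : a <= b}, reflexive so it includes (a,a).
Examples: ({},{}), ({},{1,2}), ({},{1,2,3}), ({},{1,2,3,4}), ({},{1,2,4}), ...
Total ordered pairs: 81


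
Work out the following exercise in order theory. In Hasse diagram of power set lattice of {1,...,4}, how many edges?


A cover relation a -< b holds when a < b with no c strictly between.
Cover relations:
  {} -< {1}
  {} -< {2}
  {} -< {3}
  {} -< {4}
  {1} -< {1,2}
  {1} -< {1,3}
  {1} -< {1,4}
  {2} -< {1,2}
  ...24 more
Total: 32


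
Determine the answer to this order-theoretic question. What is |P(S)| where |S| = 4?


Power set = 2^n.
2^4 = 16


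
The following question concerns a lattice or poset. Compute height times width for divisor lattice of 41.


Height = length of longest chain minus 1; width = size of largest antichain.
A maximum chain: 1 | 41  (height 1).
A maximum antichain: {1}  (width 1).
Product = 1 * 1 = 1


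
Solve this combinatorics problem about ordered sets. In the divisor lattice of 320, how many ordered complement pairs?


Complement pair (a,b): a meet b = bottom, a join b = top.
Here: gcd(a,b)=1 and lcm(a,b)=320, i.e. a*b=320 with a,b coprime.
Pairs found: (1,320), (5,64), (64,5), (320,1)
Total ordered pairs: 4


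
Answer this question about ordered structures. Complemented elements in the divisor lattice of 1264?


An element a is complemented if some b has a meet b = bottom, a join b = top.
a is complemented iff gcd(a, n/a)=1, i.e. a is a unitary divisor of 1264.
Complemented elements: 1, 16, 79, 1264
Count: 4


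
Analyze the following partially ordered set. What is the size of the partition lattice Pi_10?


B(n) = number of set partitions of an n-element set.
B(n) satisfies the recurrence: B(n+1) = sum_k C(n,k)*B(k).
B(10) = 115975


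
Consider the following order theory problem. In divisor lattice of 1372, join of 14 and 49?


In a divisor lattice, join = lcm (least common multiple).
gcd(14,49) = 7
lcm(14,49) = 14*49/gcd = 686/7 = 98


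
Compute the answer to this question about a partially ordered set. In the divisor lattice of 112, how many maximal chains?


A maximal chain goes from the minimum element to a maximal element via cover relations.
Counting all min-to-max paths in the cover graph.
Total maximal chains: 5


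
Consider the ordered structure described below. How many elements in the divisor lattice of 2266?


Divisors of 2266: [1, 2, 11, 22, 103, 206, 1133, 2266]
Count: 8


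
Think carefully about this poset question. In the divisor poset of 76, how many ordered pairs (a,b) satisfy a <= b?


The order relation is {(a,b) : a <= b}, reflexive so it includes (a,a).
Examples: (1,1), (1,19), (1,2), (1,38), (1,4), ...
Total ordered pairs: 18


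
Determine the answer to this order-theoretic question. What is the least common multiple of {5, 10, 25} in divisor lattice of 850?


In a divisor lattice, join = lcm (least common multiple).
Compute lcm iteratively: start with first element, then lcm(current, next).
Elements: [5, 10, 25]
lcm(5,10) = 10
lcm(10,25) = 50
Final lcm = 50


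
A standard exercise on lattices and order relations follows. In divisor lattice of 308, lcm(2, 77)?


Join=lcm.
gcd(2,77)=1
lcm=154


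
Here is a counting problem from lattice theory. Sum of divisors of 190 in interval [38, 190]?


Interval [38,190] in divisors of 190: [38, 190]
Sum = 228


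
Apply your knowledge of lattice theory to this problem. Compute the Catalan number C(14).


C(n) = C(2n, n) / (n+1).
C(28, 14) = 40116600
C(14) = 40116600 / 15 = 2674440


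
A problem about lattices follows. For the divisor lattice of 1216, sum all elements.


sigma(n) = sum of divisors.
Divisors of 1216: [1, 2, 4, 8, 16, 19, 32, 38, 64, 76, 152, 304, 608, 1216]
Sum = 2540


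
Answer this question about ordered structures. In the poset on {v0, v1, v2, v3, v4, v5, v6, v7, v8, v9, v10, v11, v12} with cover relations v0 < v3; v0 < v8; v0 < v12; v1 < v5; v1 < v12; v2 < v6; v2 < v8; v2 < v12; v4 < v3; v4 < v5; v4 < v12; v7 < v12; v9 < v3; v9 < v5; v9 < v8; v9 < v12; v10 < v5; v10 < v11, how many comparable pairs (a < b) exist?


A comparable pair {a,b} has a < b or b < a in the order.
Count unordered pairs where one element is strictly below the other.
Examples: {v0,v3}, {v0,v8}, {v0,v12}, {v1,v5}, ...
Total comparable pairs: 18


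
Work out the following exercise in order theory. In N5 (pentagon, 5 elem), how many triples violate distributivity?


Distributive law: a ^ (b v c) = (a ^ b) v (a ^ c).
Check all 5^3 = 125 ordered triples (a,b,c).
  e.g. a=b, b=a, c=c: lhs=b != rhs=a
  e.g. a=b, b=c, c=a: lhs=b != rhs=a
Total violating triples: 2


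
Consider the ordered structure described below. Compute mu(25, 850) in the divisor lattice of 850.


In a divisor lattice, mu(a,b) = mu(b/a) where mu is the classical Mobius function.
b/a = 850/25 = 34
Prime factorization of 34: primes [2, 17]
34 is squarefree with 2 prime factor(s), so mu(34) = (-1)^2 = 1


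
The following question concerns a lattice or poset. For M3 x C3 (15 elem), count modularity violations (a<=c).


Modular law: if a <= c then a v (b ^ c) = (a v b) ^ c.
Check all triples (a,b,c) with a <= c among 15 elements.
This lattice is modular (diamonds M_m and their chain-products are modular).
Total violating triples: 0


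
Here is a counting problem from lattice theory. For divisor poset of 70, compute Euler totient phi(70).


phi(n) = n * prod_{p|n} (1 - 1/p).
Prime divisors of 70: [2, 5, 7]
phi(70) = 70 * (1 - 1/2) * (1 - 1/5) * (1 - 1/7)
phi(70) = 24


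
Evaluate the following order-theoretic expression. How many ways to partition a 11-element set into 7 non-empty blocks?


S(n,k) = k*S(n-1,k) + S(n-1,k-1).
S(10,7) = 5880, S(10,6) = 22827
S(11,7) = 7*5880 + 22827 = 41160 + 22827
S(11,7) = 63987


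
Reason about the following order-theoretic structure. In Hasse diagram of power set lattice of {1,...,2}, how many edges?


A cover relation a -< b holds when a < b with no c strictly between.
Cover relations:
  {} -< {1}
  {} -< {2}
  {1} -< {1,2}
  {2} -< {1,2}
Total: 4


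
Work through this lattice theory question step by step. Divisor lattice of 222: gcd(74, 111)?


Meet=gcd.
gcd(74,111)=37


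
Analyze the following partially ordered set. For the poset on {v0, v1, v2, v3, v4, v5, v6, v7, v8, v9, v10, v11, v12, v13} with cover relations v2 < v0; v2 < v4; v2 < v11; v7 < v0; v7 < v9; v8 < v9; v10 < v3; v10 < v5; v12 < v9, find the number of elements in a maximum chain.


A chain is a totally ordered subset; we count the number of elements in a maximum chain.
Compute, for each element x, the size of the longest chain ending at x:
  v1: 1
  v2: 1
  v6: 1
  v7: 1
  v8: 1
  v10: 1
  ...
A maximum chain: v2 < v0
Number of elements in the longest chain: 2


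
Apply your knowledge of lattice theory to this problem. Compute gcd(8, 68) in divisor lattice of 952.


In a divisor lattice, meet = gcd (greatest common divisor).
By Euclidean algorithm or factoring: gcd(8,68) = 4


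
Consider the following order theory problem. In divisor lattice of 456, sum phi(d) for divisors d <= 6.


Divisors of 456 up to 6: [1, 2, 3, 4, 6]
phi values: [1, 1, 2, 2, 2]
Sum = 8


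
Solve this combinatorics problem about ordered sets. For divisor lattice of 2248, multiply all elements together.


Divisors of 2248: [1, 2, 4, 8, 281, 562, 1124, 2248]
Product = n^(d(n)/2) = 2248^(8/2)
Product = 25537902678016


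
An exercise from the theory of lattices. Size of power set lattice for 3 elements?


Power set = 2^n.
2^3 = 8


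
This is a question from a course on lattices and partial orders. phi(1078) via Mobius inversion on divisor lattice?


phi(n) = n * prod_{p|n} (1 - 1/p).
Prime divisors of 1078: [2, 7, 11]
phi(1078) = 1078 * (1 - 1/2) * (1 - 1/7) * (1 - 1/11)
phi(1078) = 420


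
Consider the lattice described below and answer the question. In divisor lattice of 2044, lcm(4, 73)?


Join=lcm.
gcd(4,73)=1
lcm=292


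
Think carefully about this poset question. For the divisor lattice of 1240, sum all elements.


sigma(n) = sum of divisors.
Divisors of 1240: [1, 2, 4, 5, 8, 10, 20, 31, 40, 62, 124, 155, 248, 310, 620, 1240]
Sum = 2880


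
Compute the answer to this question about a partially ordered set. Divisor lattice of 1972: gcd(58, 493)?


Meet=gcd.
gcd(58,493)=29


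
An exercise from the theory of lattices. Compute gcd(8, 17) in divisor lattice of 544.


In a divisor lattice, meet = gcd (greatest common divisor).
By Euclidean algorithm or factoring: gcd(8,17) = 1


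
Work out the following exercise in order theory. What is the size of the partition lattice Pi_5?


B(n) = number of set partitions of an n-element set.
B(n) satisfies the recurrence: B(n+1) = sum_k C(n,k)*B(k).
B(5) = 52


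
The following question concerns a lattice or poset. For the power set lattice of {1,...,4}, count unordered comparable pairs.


A comparable pair {a,b} has a < b or b < a in the order.
Count unordered pairs where one element is strictly below the other.
Examples: {{},{1}}, {{},{2}}, {{},{3}}, {{},{4}}, ...
Total comparable pairs: 65


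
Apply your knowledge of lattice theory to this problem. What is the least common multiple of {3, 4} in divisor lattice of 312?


In a divisor lattice, join = lcm (least common multiple).
Compute lcm iteratively: start with first element, then lcm(current, next).
Elements: [3, 4]
lcm(3,4) = 12
Final lcm = 12


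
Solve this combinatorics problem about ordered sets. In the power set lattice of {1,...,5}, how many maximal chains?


A maximal chain goes from the minimum element to a maximal element via cover relations.
Counting all min-to-max paths in the cover graph.
Total maximal chains: 120


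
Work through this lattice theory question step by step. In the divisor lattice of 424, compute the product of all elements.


Divisors of 424: [1, 2, 4, 8, 53, 106, 212, 424]
Product = n^(d(n)/2) = 424^(8/2)
Product = 32319410176


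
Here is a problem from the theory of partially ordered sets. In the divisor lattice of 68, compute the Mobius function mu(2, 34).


In a divisor lattice, mu(a,b) = mu(b/a) where mu is the classical Mobius function.
b/a = 34/2 = 17
Prime factorization of 17: primes [17]
17 is squarefree with 1 prime factor(s), so mu(17) = (-1)^1 = -1


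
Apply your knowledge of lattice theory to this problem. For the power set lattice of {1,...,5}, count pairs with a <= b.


The order relation is {(a,b) : a <= b}, reflexive so it includes (a,a).
Examples: ({},{}), ({},{1,2}), ({},{1,2,3}), ({},{1,2,3,4}), ({},{1,2,3,4,5}), ...
Total ordered pairs: 243


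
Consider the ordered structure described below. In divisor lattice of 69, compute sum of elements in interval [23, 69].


Interval [23,69] in divisors of 69: [23, 69]
Sum = 92


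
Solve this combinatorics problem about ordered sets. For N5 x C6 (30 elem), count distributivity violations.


Distributive law: a ^ (b v c) = (a ^ b) v (a ^ c).
Check all 30^3 = 27000 ordered triples (a,b,c).
  e.g. a=(b,0), b=(a,0), c=(c,0): lhs=(b,0) != rhs=(a,0)
  e.g. a=(b,0), b=(a,0), c=(c,1): lhs=(b,0) != rhs=(a,0)
Total violating triples: 432


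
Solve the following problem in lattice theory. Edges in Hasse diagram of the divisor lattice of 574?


A cover relation a -< b holds when a < b with no c strictly between.
Cover relations:
  1 -< 2
  1 -< 7
  1 -< 41
  2 -< 14
  2 -< 82
  7 -< 14
  7 -< 287
  14 -< 574
  ...4 more
Total: 12


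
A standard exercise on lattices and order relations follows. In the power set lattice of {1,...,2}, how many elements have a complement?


An element a is complemented if some b has a meet b = bottom, a join b = top.
every subset A has complement S\A, so all elements are complemented.
Complemented elements: {}, {1}, {2}, {1,2}
Count: 4


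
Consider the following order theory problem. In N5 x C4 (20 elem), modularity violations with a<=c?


Modular law: if a <= c then a v (b ^ c) = (a v b) ^ c.
Check all triples (a,b,c) with a <= c among 20 elements.
  e.g. a=(a,0), b=(c,0), c=(b,0): lhs=(a,0) != rhs=(b,0)
  e.g. a=(a,0), b=(c,1), c=(b,0): lhs=(a,0) != rhs=(b,0)
Total violating triples: 40
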